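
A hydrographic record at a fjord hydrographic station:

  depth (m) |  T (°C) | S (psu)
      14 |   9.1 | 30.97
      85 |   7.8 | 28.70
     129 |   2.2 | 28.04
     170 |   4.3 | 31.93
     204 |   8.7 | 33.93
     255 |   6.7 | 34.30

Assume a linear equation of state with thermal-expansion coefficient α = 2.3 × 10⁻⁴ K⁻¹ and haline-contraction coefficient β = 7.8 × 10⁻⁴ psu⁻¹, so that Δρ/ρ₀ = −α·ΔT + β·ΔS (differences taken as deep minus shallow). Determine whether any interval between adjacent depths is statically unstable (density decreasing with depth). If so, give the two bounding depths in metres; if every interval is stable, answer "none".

Evaluate Δρ/ρ₀ = −αΔT + βΔS across each adjacent pair:
  14–85 m: −αΔT+βΔS = −(2.3 × 10⁻⁴)(-1.3)+(7.8 × 10⁻⁴)(-2.27) = -1.5 × 10⁻³ → UNSTABLE
  85–129 m: −αΔT+βΔS = −(2.3 × 10⁻⁴)(-5.6)+(7.8 × 10⁻⁴)(-0.66) = 7.7 × 10⁻⁴ → stable
  129–170 m: −αΔT+βΔS = −(2.3 × 10⁻⁴)(+2.1)+(7.8 × 10⁻⁴)(+3.89) = 2.6 × 10⁻³ → stable
  170–204 m: −αΔT+βΔS = −(2.3 × 10⁻⁴)(+4.4)+(7.8 × 10⁻⁴)(+2.00) = 5.5 × 10⁻⁴ → stable
  204–255 m: −αΔT+βΔS = −(2.3 × 10⁻⁴)(-2.0)+(7.8 × 10⁻⁴)(+0.37) = 7.5 × 10⁻⁴ → stable
The 14–85 m interval has Δρ < 0: lighter water underlies denser water.

14–85 m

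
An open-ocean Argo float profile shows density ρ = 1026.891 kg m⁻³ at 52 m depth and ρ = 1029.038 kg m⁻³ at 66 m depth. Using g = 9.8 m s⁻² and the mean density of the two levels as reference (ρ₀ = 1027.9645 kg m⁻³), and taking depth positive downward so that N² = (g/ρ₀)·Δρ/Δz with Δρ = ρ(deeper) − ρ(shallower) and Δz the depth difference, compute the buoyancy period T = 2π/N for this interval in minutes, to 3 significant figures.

2.74 min

Δρ = 1029.038 − 1026.891 = 2.147 kg m⁻³ over Δz = 66 − 52 = 14 m.
N² = (9.8/1027.9645) × (2.147/14) = 1.4620 × 10⁻³ s⁻².
N = √(1.4620 × 10⁻³) = 0.038236 rad s⁻¹, so T = 2π/N = 164.33 s = 2.7388 min ≈ 2.74 min.
A positive N² confirms static stability across the interval.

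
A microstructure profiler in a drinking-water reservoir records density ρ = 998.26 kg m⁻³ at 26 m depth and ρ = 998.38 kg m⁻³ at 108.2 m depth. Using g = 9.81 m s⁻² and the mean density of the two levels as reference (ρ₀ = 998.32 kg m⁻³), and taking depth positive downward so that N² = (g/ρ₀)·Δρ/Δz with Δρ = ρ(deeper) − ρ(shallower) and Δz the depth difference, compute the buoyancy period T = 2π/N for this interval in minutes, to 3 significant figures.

27.6 min

Δρ = 998.38 − 998.26 = 0.12 kg m⁻³ over Δz = 108.2 − 26 = 82.2 m.
N² = (9.81/998.32) × (0.12/82.2) = 1.4345 × 10⁻⁵ s⁻².
N = √(1.4345 × 10⁻⁵) = 3.7875 × 10⁻³ rad s⁻¹, so T = 2π/N = 1.6589 × 10³ s = 27.648 min ≈ 27.6 min.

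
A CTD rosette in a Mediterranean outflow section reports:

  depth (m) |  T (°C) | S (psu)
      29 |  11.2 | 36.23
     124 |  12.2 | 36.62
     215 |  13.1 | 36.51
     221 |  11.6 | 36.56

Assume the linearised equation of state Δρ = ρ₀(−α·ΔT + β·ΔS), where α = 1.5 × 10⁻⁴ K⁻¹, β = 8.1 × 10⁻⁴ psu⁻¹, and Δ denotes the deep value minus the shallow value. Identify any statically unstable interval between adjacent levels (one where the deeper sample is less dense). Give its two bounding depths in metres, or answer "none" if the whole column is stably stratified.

Evaluate Δρ/ρ₀ = −αΔT + βΔS across each adjacent pair:
  29–124 m: −αΔT+βΔS = −(1.5 × 10⁻⁴)(+1.0)+(8.1 × 10⁻⁴)(+0.39) = 1.7 × 10⁻⁴ → stable
  124–215 m: −αΔT+βΔS = −(1.5 × 10⁻⁴)(+0.9)+(8.1 × 10⁻⁴)(-0.11) = -2.2 × 10⁻⁴ → UNSTABLE
  215–221 m: −αΔT+βΔS = −(1.5 × 10⁻⁴)(-1.5)+(8.1 × 10⁻⁴)(+0.05) = 2.7 × 10⁻⁴ → stable
The 124–215 m interval has Δρ < 0: lighter water underlies denser water.

124–215 m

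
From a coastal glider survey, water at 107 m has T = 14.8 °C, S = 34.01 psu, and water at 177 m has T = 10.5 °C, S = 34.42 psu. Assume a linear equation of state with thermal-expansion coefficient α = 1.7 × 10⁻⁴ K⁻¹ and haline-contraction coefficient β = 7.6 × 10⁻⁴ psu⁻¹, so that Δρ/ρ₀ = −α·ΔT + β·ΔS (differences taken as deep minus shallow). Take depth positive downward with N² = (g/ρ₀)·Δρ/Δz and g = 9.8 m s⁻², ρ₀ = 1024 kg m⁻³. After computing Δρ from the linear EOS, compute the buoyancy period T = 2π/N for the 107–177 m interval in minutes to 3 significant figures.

8.67 min

ΔT = -4.3 K, ΔS = +0.41 psu (deep − shallow).
Δρ/ρ₀ = −αΔT + βΔS = 7.31 × 10⁻⁴ + 3.116 × 10⁻⁴ = 1.0426 × 10⁻³, so Δρ ≈ 1.068 kg m⁻³.
N² = (g/ρ₀)·Δρ/Δz = g·(Δρ/ρ₀)/Δz = 9.8 × 1.0426 × 10⁻³ / 70 = 1.4596 × 10⁻⁴ s⁻².
N = √(1.4596 × 10⁻⁴) = 0.012081 rad s⁻¹ → T = 2π/N = 520.09 s = 8.6682 min ≈ 8.67 min.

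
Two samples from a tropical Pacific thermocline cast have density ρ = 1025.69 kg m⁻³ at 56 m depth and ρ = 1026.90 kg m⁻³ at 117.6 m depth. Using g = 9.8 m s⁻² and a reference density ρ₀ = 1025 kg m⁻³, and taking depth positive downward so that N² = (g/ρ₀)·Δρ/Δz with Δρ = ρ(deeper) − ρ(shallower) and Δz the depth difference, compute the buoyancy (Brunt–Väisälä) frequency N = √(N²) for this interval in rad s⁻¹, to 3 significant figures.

0.0137 rad s⁻¹

Δρ = 1026.90 − 1025.69 = 1.21 kg m⁻³ over Δz = 117.6 − 56 = 61.6 m.
N² = (9.8/1025) × (1.21/61.6) = 1.8780 × 10⁻⁴ s⁻².
N = √(1.8780 × 10⁻⁴) = 0.013704 rad s⁻¹ ≈ 0.0137 rad s⁻¹.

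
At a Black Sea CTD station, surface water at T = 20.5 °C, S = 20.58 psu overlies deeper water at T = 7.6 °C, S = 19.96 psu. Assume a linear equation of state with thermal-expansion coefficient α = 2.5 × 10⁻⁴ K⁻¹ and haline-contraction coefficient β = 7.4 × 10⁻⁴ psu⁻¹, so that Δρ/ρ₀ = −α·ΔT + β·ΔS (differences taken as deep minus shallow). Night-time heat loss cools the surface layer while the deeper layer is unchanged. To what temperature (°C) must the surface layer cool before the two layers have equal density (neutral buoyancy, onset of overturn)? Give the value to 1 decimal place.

Neutral buoyancy requires Δρ = 0, i.e. −α(T_deep − T_surf′) + β(S_deep − S_surf) = 0.
T_surf′ = T_deep − (β/α)·ΔS = 7.6 − (7.4 × 10⁻⁴/2.5 × 10⁻⁴)·(-0.62) = 9.435 °C.
Cooling required: 20.5 − (9.435) = 11.065 °C.

9.4 °C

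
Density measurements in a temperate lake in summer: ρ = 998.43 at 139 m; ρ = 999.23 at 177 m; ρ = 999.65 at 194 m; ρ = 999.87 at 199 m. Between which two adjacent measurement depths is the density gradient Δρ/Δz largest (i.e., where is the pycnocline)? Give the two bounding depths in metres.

194–199 m

Compute the density gradient over each adjacent pair:
  139–177 m: Δρ/Δz = 0.80/38 = 0.021 kg m⁻⁴
  177–194 m: Δρ/Δz = 0.42/17 = 0.025 kg m⁻⁴
  194–199 m: Δρ/Δz = 0.22/5 = 0.044 kg m⁻⁴
The largest gradient is in the 194–199 m interval — the pycnocline.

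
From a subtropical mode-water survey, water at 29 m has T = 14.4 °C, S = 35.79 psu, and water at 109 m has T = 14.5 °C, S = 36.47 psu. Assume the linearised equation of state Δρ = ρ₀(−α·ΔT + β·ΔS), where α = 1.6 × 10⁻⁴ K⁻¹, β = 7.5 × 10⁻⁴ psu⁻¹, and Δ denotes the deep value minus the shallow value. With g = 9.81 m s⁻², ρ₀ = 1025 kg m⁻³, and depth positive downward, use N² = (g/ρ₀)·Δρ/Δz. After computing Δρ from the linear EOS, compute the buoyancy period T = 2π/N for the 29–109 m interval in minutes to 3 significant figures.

13.5 min

ΔT = +0.1 K, ΔS = +0.68 psu (deep − shallow).
Δρ/ρ₀ = −αΔT + βΔS = -1.60 × 10⁻⁵ + 5.10 × 10⁻⁴ = 4.94 × 10⁻⁴, so Δρ ≈ 0.5064 kg m⁻³.
N² = (g/ρ₀)·Δρ/Δz = g·(Δρ/ρ₀)/Δz = 9.81 × 4.94 × 10⁻⁴ / 80 = 6.0577 × 10⁻⁵ s⁻².
N = √(6.0577 × 10⁻⁵) = 7.7831 × 10⁻³ rad s⁻¹ → T = 2π/N = 807.29 s = 13.455 min ≈ 13.5 min.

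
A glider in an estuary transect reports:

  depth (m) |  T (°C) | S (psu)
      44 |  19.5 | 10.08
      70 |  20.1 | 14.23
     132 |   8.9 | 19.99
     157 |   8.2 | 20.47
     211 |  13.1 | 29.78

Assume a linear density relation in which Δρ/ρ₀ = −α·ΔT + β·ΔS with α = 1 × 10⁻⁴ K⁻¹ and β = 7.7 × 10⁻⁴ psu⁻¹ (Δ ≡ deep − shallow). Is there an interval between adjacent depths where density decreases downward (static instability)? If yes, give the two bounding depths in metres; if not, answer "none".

Evaluate Δρ/ρ₀ = −αΔT + βΔS across each adjacent pair:
  44–70 m: −αΔT+βΔS = −(1 × 10⁻⁴)(+0.6)+(7.7 × 10⁻⁴)(+4.15) = 3.1 × 10⁻³ → stable
  70–132 m: −αΔT+βΔS = −(1 × 10⁻⁴)(-11.2)+(7.7 × 10⁻⁴)(+5.76) = 5.6 × 10⁻³ → stable
  132–157 m: −αΔT+βΔS = −(1 × 10⁻⁴)(-0.7)+(7.7 × 10⁻⁴)(+0.48) = 4.4 × 10⁻⁴ → stable
  157–211 m: −αΔT+βΔS = −(1 × 10⁻⁴)(+4.9)+(7.7 × 10⁻⁴)(+9.31) = 6.7 × 10⁻³ → stable
Every interval has Δρ > 0: the column is stably stratified throughout.

none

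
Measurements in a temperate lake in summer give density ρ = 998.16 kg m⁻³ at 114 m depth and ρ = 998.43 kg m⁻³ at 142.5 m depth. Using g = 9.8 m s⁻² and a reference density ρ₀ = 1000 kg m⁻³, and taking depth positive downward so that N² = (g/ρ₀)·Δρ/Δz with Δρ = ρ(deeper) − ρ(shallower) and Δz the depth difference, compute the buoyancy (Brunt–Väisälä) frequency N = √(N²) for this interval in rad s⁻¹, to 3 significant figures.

Δρ = 998.43 − 998.16 = 0.27 kg m⁻³ over Δz = 142.5 − 114 = 28.5 m.
N² = (9.8/1000) × (0.27/28.5) = 9.2842 × 10⁻⁵ s⁻².
N = √(9.2842 × 10⁻⁵) = 9.6355 × 10⁻³ rad s⁻¹ ≈ 9.64 × 10⁻³ rad s⁻¹.
N² > 0, so the interval is statically stable.

9.64 × 10⁻³ rad s⁻¹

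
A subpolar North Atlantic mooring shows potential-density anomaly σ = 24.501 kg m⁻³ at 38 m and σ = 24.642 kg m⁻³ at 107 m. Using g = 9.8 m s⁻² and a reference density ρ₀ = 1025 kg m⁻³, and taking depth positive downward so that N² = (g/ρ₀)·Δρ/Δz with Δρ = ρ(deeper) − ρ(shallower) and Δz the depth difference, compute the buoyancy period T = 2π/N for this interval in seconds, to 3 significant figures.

Δρ = 1024.642 − 1024.501 = 0.141 kg m⁻³ over Δz = 107 − 38 = 69 m.
N² = (9.8/1025) × (0.141/69) = 1.9538 × 10⁻⁵ s⁻².
N = √(1.9538 × 10⁻⁵) = 4.4202 × 10⁻³ rad s⁻¹, so T = 2π/N = 1.4215 × 10³ s ≈ 1.42 × 10³ s.
N² > 0, so the interval is statically stable.

1.42 × 10³ s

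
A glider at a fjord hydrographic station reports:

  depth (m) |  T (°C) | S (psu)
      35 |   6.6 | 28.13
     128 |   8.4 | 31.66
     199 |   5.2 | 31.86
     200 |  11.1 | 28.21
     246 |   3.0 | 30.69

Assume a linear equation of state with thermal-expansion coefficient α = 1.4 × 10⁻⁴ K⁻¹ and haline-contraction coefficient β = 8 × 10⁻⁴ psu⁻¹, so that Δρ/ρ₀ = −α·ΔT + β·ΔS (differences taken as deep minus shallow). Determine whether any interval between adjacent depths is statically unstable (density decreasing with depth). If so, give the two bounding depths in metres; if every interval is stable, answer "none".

Evaluate Δρ/ρ₀ = −αΔT + βΔS across each adjacent pair:
  35–128 m: −αΔT+βΔS = −(1.4 × 10⁻⁴)(+1.8)+(8 × 10⁻⁴)(+3.53) = 2.6 × 10⁻³ → stable
  128–199 m: −αΔT+βΔS = −(1.4 × 10⁻⁴)(-3.2)+(8 × 10⁻⁴)(+0.20) = 6.1 × 10⁻⁴ → stable
  199–200 m: −αΔT+βΔS = −(1.4 × 10⁻⁴)(+5.9)+(8 × 10⁻⁴)(-3.65) = -3.7 × 10⁻³ → UNSTABLE
  200–246 m: −αΔT+βΔS = −(1.4 × 10⁻⁴)(-8.1)+(8 × 10⁻⁴)(+2.48) = 3.1 × 10⁻³ → stable
The 199–200 m interval has Δρ < 0: lighter water underlies denser water.

199–200 m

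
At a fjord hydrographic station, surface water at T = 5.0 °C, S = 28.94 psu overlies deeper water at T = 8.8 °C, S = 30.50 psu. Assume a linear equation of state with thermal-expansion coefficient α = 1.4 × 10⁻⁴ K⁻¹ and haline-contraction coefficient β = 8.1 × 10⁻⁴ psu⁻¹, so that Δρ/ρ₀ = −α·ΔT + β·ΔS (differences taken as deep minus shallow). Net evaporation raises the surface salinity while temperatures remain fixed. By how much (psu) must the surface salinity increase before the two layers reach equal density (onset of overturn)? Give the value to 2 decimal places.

0.90 psu

Neutral buoyancy requires −α(T_deep − T_surf) + β(S_deep − S_surf′) = 0.
S_surf′ = S_deep − (α/β)·ΔT = 30.50 − (1.4 × 10⁻⁴/8.1 × 10⁻⁴)·(+3.8) = 29.8432 psu.
Increase required: 29.8432 − 28.94 = 0.9032 psu.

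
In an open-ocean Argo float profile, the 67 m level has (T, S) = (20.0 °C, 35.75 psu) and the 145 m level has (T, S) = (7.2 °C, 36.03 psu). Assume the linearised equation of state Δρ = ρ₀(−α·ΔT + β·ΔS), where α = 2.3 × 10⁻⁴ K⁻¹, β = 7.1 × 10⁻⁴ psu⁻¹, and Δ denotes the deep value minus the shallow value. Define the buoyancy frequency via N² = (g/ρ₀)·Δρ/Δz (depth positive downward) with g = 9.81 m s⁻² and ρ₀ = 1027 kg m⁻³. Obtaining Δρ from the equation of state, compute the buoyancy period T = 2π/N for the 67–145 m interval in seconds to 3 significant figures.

ΔT = -12.8 K, ΔS = +0.28 psu (deep − shallow).
Δρ/ρ₀ = −αΔT + βΔS = 2.944 × 10⁻³ + 1.988 × 10⁻⁴ = 3.1428 × 10⁻³, so Δρ ≈ 3.228 kg m⁻³.
N² = (g/ρ₀)·Δρ/Δz = g·(Δρ/ρ₀)/Δz = 9.81 × 3.1428 × 10⁻³ / 78 = 3.9527 × 10⁻⁴ s⁻².
N = √(3.9527 × 10⁻⁴) = 0.019881 rad s⁻¹ → T = 2π/N = 316.04 s ≈ 316 s.

316 s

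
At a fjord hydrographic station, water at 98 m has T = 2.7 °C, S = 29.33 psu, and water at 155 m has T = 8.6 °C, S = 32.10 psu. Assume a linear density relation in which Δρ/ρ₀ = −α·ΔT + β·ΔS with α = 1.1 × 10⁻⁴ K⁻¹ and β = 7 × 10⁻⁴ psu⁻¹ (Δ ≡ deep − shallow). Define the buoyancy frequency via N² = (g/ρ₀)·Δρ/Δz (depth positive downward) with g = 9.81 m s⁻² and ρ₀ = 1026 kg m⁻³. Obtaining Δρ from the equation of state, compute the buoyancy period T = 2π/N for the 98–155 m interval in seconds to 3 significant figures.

422 s

ΔT = +5.9 K, ΔS = +2.77 psu (deep − shallow).
Δρ/ρ₀ = −αΔT + βΔS = -6.49 × 10⁻⁴ + 1.939 × 10⁻³ = 1.29 × 10⁻³, so Δρ ≈ 1.324 kg m⁻³.
N² = (g/ρ₀)·Δρ/Δz = g·(Δρ/ρ₀)/Δz = 9.81 × 1.29 × 10⁻³ / 57 = 2.2202 × 10⁻⁴ s⁻².
N = √(2.2202 × 10⁻⁴) = 0.014900 rad s⁻¹ → T = 2π/N = 421.69 s ≈ 422 s.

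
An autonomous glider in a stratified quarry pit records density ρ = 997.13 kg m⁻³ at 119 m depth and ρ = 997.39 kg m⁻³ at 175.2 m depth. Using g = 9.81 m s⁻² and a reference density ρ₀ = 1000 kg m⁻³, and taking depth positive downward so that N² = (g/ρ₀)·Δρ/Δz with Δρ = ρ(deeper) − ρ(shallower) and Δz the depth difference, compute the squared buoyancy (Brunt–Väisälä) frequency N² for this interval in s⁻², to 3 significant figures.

Δρ = 997.39 − 997.13 = 0.26 kg m⁻³ over Δz = 175.2 − 119 = 56.2 m.
N² = (9.81/1000) × (0.26/56.2) = 4.5384 × 10⁻⁵ s⁻² ≈ 4.54 × 10⁻⁵ s⁻².
N² > 0, so the interval is statically stable.

4.54 × 10⁻⁵ s⁻²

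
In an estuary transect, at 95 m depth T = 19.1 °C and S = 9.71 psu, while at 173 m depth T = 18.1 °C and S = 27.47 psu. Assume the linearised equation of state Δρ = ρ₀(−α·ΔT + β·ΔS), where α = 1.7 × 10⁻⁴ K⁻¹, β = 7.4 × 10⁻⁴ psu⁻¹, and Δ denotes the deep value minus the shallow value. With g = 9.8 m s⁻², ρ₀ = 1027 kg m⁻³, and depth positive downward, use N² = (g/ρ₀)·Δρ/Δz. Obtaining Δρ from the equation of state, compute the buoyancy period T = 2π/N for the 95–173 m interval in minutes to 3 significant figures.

ΔT = -1.0 K, ΔS = +17.76 psu (deep − shallow).
Δρ/ρ₀ = −αΔT + βΔS = 1.70 × 10⁻⁴ + 0.0131424 = 0.0133124, so Δρ ≈ 13.67 kg m⁻³.
N² = (g/ρ₀)·Δρ/Δz = g·(Δρ/ρ₀)/Δz = 9.8 × 0.0133124 / 78 = 1.6726 × 10⁻³ s⁻².
N = √(1.6726 × 10⁻³) = 0.040897 rad s⁻¹ → T = 2π/N = 153.63 s = 2.5605 min ≈ 2.56 min.

2.56 min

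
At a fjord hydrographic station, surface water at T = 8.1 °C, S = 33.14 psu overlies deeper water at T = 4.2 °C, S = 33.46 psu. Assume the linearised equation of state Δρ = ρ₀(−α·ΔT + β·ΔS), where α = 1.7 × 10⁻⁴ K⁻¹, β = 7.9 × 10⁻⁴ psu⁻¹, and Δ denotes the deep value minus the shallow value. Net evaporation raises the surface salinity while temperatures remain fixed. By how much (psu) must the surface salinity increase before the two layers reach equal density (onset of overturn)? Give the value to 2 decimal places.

1.16 psu

Neutral buoyancy requires −α(T_deep − T_surf) + β(S_deep − S_surf′) = 0.
S_surf′ = S_deep − (α/β)·ΔT = 33.46 − (1.7 × 10⁻⁴/7.9 × 10⁻⁴)·(-3.9) = 34.2992 psu.
Increase required: 34.2992 − 33.14 = 1.1592 psu.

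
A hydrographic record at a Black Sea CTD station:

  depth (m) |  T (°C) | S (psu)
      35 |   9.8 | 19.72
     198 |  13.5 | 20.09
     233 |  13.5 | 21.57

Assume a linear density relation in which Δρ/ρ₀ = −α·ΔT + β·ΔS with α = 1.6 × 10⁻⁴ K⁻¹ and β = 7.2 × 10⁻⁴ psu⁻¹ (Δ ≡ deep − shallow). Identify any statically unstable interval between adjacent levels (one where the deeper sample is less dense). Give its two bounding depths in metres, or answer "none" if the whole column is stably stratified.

Evaluate Δρ/ρ₀ = −αΔT + βΔS across each adjacent pair:
  35–198 m: −αΔT+βΔS = −(1.6 × 10⁻⁴)(+3.7)+(7.2 × 10⁻⁴)(+0.37) = -3.3 × 10⁻⁴ → UNSTABLE
  198–233 m: −αΔT+βΔS = −(1.6 × 10⁻⁴)(+0.0)+(7.2 × 10⁻⁴)(+1.48) = 1.1 × 10⁻³ → stable
The 35–198 m interval has Δρ < 0: lighter water underlies denser water.

35–198 m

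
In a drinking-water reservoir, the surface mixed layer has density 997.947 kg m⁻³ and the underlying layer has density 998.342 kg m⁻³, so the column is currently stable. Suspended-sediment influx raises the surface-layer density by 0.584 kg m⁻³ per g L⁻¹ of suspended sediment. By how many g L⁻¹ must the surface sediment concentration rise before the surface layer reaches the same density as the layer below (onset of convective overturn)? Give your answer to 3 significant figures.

0.676 g L⁻¹

Density deficit of the surface layer: 998.342 − 997.947 = 0.395 kg m⁻³.
Required change = 0.395 / 0.584 = 0.676 g L⁻¹.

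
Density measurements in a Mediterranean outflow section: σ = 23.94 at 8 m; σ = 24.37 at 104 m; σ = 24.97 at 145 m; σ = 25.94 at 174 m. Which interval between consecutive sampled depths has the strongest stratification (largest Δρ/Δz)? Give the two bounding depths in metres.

Compute the density gradient over each adjacent pair:
  8–104 m: Δρ/Δz = 0.43/96 = 4.5 × 10⁻³ kg m⁻⁴
  104–145 m: Δρ/Δz = 0.60/41 = 0.015 kg m⁻⁴
  145–174 m: Δρ/Δz = 0.97/29 = 0.033 kg m⁻⁴
The largest gradient is in the 145–174 m interval — the pycnocline.

145–174 m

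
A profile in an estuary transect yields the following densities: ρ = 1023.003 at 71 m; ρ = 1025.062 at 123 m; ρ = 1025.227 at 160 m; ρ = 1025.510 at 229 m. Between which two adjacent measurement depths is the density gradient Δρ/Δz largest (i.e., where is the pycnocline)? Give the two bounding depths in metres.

Compute the density gradient over each adjacent pair:
  71–123 m: Δρ/Δz = 2.059/52 = 0.040 kg m⁻⁴
  123–160 m: Δρ/Δz = 0.165/37 = 4.5 × 10⁻³ kg m⁻⁴
  160–229 m: Δρ/Δz = 0.283/69 = 4.1 × 10⁻³ kg m⁻⁴
The largest gradient is in the 71–123 m interval — the pycnocline.

71–123 m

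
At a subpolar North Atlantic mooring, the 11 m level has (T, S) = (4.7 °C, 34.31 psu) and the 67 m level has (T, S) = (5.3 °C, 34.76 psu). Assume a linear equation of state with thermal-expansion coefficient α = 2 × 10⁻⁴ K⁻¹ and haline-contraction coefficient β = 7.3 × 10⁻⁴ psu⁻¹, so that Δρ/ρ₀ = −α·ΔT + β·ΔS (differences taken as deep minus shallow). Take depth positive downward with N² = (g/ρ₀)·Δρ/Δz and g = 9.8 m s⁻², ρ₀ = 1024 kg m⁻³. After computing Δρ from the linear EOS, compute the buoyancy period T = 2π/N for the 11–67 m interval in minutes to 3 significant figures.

ΔT = +0.6 K, ΔS = +0.45 psu (deep − shallow).
Δρ/ρ₀ = −αΔT + βΔS = -1.20 × 10⁻⁴ + 3.285 × 10⁻⁴ = 2.085 × 10⁻⁴, so Δρ ≈ 0.2135 kg m⁻³.
N² = (g/ρ₀)·Δρ/Δz = g·(Δρ/ρ₀)/Δz = 9.8 × 2.085 × 10⁻⁴ / 56 = 3.6488 × 10⁻⁵ s⁻².
N = √(3.6488 × 10⁻⁵) = 6.0405 × 10⁻³ rad s⁻¹ → T = 2π/N = 1.0402 × 10³ s = 17.337 min ≈ 17.3 min.

17.3 min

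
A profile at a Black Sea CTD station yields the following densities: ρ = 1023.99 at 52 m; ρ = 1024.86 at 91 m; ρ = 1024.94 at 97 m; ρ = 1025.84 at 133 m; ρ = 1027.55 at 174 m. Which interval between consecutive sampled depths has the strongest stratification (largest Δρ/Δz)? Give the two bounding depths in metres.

133–174 m

Compute the density gradient over each adjacent pair:
  52–91 m: Δρ/Δz = 0.87/39 = 0.022 kg m⁻⁴
  91–97 m: Δρ/Δz = 0.08/6 = 0.013 kg m⁻⁴
  97–133 m: Δρ/Δz = 0.90/36 = 0.025 kg m⁻⁴
  133–174 m: Δρ/Δz = 1.71/41 = 0.042 kg m⁻⁴
The largest gradient is in the 133–174 m interval — the pycnocline.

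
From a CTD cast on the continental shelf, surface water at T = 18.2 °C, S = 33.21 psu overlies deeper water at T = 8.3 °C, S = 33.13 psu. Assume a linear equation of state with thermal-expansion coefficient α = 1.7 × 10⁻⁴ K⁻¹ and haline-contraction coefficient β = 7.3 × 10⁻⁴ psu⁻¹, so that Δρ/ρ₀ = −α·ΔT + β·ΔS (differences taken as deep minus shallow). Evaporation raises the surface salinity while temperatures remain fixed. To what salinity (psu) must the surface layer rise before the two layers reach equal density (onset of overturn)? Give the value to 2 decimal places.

Neutral buoyancy requires −α(T_deep − T_surf) + β(S_deep − S_surf′) = 0.
S_surf′ = S_deep − (α/β)·ΔT = 33.13 − (1.7 × 10⁻⁴/7.3 × 10⁻⁴)·(-9.9) = 35.4355 psu.
Increase required: 35.4355 − 33.21 = 2.2255 psu.

35.44 psu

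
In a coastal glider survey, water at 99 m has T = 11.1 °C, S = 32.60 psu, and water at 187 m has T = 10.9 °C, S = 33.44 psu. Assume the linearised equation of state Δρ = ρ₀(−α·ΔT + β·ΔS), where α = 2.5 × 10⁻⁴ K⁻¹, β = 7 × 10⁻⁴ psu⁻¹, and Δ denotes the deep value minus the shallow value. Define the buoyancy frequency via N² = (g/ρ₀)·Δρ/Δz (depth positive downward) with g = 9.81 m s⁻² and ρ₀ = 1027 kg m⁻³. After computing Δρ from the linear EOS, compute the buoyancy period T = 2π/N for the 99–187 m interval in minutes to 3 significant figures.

ΔT = -0.2 K, ΔS = +0.84 psu (deep − shallow).
Δρ/ρ₀ = −αΔT + βΔS = 5.00 × 10⁻⁵ + 5.88 × 10⁻⁴ = 6.38 × 10⁻⁴, so Δρ ≈ 0.6552 kg m⁻³.
N² = (g/ρ₀)·Δρ/Δz = g·(Δρ/ρ₀)/Δz = 9.81 × 6.38 × 10⁻⁴ / 88 = 7.1123 × 10⁻⁵ s⁻².
N = √(7.1123 × 10⁻⁵) = 8.4334 × 10⁻³ rad s⁻¹ → T = 2π/N = 745.04 s = 12.417 min ≈ 12.4 min.

12.4 min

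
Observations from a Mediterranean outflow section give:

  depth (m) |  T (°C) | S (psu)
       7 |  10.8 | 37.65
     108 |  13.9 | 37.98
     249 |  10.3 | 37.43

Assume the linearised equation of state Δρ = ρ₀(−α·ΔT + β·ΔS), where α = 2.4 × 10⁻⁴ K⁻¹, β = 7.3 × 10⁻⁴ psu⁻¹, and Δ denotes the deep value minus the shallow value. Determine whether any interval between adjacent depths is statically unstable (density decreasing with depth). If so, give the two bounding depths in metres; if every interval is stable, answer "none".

Evaluate Δρ/ρ₀ = −αΔT + βΔS across each adjacent pair:
  7–108 m: −αΔT+βΔS = −(2.4 × 10⁻⁴)(+3.1)+(7.3 × 10⁻⁴)(+0.33) = -5.0 × 10⁻⁴ → UNSTABLE
  108–249 m: −αΔT+βΔS = −(2.4 × 10⁻⁴)(-3.6)+(7.3 × 10⁻⁴)(-0.55) = 4.6 × 10⁻⁴ → stable
The 7–108 m interval has Δρ < 0: lighter water underlies denser water.

7–108 m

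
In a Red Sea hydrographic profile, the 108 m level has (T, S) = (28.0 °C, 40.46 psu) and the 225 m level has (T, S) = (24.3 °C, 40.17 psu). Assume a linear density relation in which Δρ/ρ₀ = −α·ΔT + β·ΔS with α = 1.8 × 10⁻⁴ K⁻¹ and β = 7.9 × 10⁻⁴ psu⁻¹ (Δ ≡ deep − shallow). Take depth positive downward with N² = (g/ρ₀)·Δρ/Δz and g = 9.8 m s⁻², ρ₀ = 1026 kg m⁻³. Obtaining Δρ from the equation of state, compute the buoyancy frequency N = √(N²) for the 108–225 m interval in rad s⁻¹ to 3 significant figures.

6.05 × 10⁻³ rad s⁻¹

ΔT = -3.7 K, ΔS = -0.29 psu (deep − shallow).
Δρ/ρ₀ = −αΔT + βΔS = 6.66 × 10⁻⁴ − 2.291 × 10⁻⁴ = 4.369 × 10⁻⁴, so Δρ ≈ 0.4483 kg m⁻³.
N² = (g/ρ₀)·Δρ/Δz = g·(Δρ/ρ₀)/Δz = 9.8 × 4.369 × 10⁻⁴ / 117 = 3.6595 × 10⁻⁵ s⁻².
N = √(3.6595 × 10⁻⁵) = 6.0494 × 10⁻³ rad s⁻¹ ≈ 6.05 × 10⁻³ rad s⁻¹.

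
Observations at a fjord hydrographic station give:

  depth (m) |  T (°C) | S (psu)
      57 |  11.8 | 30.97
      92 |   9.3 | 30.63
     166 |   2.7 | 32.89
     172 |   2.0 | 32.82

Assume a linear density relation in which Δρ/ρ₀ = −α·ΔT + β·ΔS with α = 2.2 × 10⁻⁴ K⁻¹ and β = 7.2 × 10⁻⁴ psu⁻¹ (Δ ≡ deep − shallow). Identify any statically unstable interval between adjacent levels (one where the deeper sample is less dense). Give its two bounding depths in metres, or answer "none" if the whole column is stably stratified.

none

Evaluate Δρ/ρ₀ = −αΔT + βΔS across each adjacent pair:
  57–92 m: −αΔT+βΔS = −(2.2 × 10⁻⁴)(-2.5)+(7.2 × 10⁻⁴)(-0.34) = 3.1 × 10⁻⁴ → stable
  92–166 m: −αΔT+βΔS = −(2.2 × 10⁻⁴)(-6.6)+(7.2 × 10⁻⁴)(+2.26) = 3.1 × 10⁻³ → stable
  166–172 m: −αΔT+βΔS = −(2.2 × 10⁻⁴)(-0.7)+(7.2 × 10⁻⁴)(-0.07) = 1.0 × 10⁻⁴ → stable
Every interval has Δρ > 0: the column is stably stratified throughout.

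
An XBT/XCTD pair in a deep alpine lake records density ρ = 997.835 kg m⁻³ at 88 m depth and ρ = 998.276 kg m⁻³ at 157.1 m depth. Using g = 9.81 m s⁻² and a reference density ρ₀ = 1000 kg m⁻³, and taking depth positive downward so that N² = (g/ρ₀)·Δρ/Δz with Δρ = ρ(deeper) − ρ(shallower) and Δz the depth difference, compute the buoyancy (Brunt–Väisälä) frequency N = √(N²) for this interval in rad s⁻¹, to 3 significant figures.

Δρ = 998.276 − 997.835 = 0.441 kg m⁻³ over Δz = 157.1 − 88 = 69.1 m.
N² = (9.81/1000) × (0.441/69.1) = 6.2608 × 10⁻⁵ s⁻².
N = √(6.2608 × 10⁻⁵) = 7.9125 × 10⁻³ rad s⁻¹ ≈ 7.91 × 10⁻³ rad s⁻¹.
N² > 0, so the interval is statically stable.

7.91 × 10⁻³ rad s⁻¹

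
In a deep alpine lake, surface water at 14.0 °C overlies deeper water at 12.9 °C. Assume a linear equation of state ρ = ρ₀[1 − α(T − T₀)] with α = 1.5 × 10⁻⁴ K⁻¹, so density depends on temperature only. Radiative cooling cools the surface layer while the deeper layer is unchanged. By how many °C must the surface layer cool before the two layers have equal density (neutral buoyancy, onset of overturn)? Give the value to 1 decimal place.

With temperature the only control, equal density requires T_surf′ = T_deep.
T_surf′ = 12.9 °C.
Cooling required: 14.0 − 12.9 = 1.1 °C.

1.1 °C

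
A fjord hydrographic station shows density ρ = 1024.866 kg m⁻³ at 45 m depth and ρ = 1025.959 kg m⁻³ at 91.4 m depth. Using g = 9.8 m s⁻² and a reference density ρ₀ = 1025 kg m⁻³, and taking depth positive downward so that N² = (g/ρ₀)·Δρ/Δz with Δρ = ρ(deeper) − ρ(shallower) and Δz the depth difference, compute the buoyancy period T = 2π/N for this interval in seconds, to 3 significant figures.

419 s

Δρ = 1025.959 − 1024.866 = 1.093 kg m⁻³ over Δz = 91.4 − 45 = 46.4 m.
N² = (9.8/1025) × (1.093/46.4) = 2.2522 × 10⁻⁴ s⁻².
N = √(2.2522 × 10⁻⁴) = 0.015007 rad s⁻¹, so T = 2π/N = 418.68 s ≈ 419 s.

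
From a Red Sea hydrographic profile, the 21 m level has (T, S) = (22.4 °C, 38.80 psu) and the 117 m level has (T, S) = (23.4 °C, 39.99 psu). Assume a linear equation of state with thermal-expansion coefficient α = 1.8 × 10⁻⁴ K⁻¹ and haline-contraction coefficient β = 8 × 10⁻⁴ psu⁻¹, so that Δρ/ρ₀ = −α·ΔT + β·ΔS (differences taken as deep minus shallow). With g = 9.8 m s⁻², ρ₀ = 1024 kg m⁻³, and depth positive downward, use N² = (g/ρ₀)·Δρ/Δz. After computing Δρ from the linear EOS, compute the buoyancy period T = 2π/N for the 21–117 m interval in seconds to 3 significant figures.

ΔT = +1.0 K, ΔS = +1.19 psu (deep − shallow).
Δρ/ρ₀ = −αΔT + βΔS = -1.80 × 10⁻⁴ + 9.52 × 10⁻⁴ = 7.72 × 10⁻⁴, so Δρ ≈ 0.7905 kg m⁻³.
N² = (g/ρ₀)·Δρ/Δz = g·(Δρ/ρ₀)/Δz = 9.8 × 7.72 × 10⁻⁴ / 96 = 7.8808 × 10⁻⁵ s⁻².
N = √(7.8808 × 10⁻⁵) = 8.8774 × 10⁻³ rad s⁻¹ → T = 2π/N = 707.77 s ≈ 708 s.

708 s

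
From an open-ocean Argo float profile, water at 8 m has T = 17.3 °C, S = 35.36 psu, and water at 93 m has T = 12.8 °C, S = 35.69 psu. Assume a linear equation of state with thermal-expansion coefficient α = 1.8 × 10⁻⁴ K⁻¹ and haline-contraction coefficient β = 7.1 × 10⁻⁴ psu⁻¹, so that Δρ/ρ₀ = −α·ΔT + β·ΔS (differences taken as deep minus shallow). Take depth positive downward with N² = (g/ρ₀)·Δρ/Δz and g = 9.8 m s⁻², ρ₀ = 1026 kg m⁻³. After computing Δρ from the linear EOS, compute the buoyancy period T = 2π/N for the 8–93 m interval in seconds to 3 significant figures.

573 s

ΔT = -4.5 K, ΔS = +0.33 psu (deep − shallow).
Δρ/ρ₀ = −αΔT + βΔS = 8.10 × 10⁻⁴ + 2.343 × 10⁻⁴ = 1.0443 × 10⁻³, so Δρ ≈ 1.071 kg m⁻³.
N² = (g/ρ₀)·Δρ/Δz = g·(Δρ/ρ₀)/Δz = 9.8 × 1.0443 × 10⁻³ / 85 = 1.2040 × 10⁻⁴ s⁻².
N = √(1.2040 × 10⁻⁴) = 0.010973 rad s⁻¹ → T = 2π/N = 572.60 s ≈ 573 s.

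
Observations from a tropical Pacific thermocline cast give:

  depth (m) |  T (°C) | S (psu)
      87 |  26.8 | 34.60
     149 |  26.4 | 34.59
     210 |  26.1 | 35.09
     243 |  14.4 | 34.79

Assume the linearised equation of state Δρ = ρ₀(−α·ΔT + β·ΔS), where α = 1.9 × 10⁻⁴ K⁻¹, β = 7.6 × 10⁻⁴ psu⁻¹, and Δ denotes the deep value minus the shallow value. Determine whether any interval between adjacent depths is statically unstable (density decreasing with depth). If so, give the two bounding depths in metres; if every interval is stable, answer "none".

none

Evaluate Δρ/ρ₀ = −αΔT + βΔS across each adjacent pair:
  87–149 m: −αΔT+βΔS = −(1.9 × 10⁻⁴)(-0.4)+(7.6 × 10⁻⁴)(-0.01) = 6.8 × 10⁻⁵ → stable
  149–210 m: −αΔT+βΔS = −(1.9 × 10⁻⁴)(-0.3)+(7.6 × 10⁻⁴)(+0.50) = 4.4 × 10⁻⁴ → stable
  210–243 m: −αΔT+βΔS = −(1.9 × 10⁻⁴)(-11.7)+(7.6 × 10⁻⁴)(-0.30) = 2.0 × 10⁻³ → stable
Every interval has Δρ > 0: the column is stably stratified throughout.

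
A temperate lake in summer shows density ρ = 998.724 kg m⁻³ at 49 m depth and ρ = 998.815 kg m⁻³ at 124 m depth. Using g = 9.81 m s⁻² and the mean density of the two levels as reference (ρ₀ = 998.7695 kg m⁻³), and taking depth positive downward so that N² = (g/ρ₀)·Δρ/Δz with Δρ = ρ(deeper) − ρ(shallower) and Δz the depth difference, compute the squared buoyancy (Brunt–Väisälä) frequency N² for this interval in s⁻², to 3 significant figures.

Δρ = 998.815 − 998.724 = 0.091 kg m⁻³ over Δz = 124 − 49 = 75 m.
N² = (9.81/998.7695) × (0.091/75) = 1.1917 × 10⁻⁵ s⁻² ≈ 1.19 × 10⁻⁵ s⁻².

1.19 × 10⁻⁵ s⁻²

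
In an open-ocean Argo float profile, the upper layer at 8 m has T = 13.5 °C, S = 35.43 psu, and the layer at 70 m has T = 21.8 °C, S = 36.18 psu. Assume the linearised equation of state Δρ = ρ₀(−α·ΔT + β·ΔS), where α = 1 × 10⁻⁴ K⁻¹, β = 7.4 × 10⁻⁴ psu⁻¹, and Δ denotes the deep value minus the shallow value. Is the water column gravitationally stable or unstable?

unstable

ΔT = 21.8 − 13.5 = +8.3 K and ΔS = 36.18 − 35.43 = +0.75 psu (deep − shallow).
−αΔT = -8.30 × 10⁻⁴; βΔS = 5.55 × 10⁻⁴; sum Δρ/ρ₀ = -2.75 × 10⁻⁴.
Δρ/ρ₀ < 0, so Δρ < 0: deeper water is lighter → statically unstable; the column would overturn.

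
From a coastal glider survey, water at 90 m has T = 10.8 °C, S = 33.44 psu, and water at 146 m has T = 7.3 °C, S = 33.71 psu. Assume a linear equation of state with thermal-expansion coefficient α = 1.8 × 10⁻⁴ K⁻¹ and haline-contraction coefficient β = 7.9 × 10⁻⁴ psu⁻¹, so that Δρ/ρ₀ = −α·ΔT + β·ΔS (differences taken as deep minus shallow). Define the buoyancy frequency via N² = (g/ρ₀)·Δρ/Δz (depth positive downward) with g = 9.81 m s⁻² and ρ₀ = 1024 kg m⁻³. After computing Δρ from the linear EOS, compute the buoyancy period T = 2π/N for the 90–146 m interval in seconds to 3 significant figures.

ΔT = -3.5 K, ΔS = +0.27 psu (deep − shallow).
Δρ/ρ₀ = −αΔT + βΔS = 6.30 × 10⁻⁴ + 2.133 × 10⁻⁴ = 8.433 × 10⁻⁴, so Δρ ≈ 0.8635 kg m⁻³.
N² = (g/ρ₀)·Δρ/Δz = g·(Δρ/ρ₀)/Δz = 9.81 × 8.433 × 10⁻⁴ / 56 = 1.4773 × 10⁻⁴ s⁻².
N = √(1.4773 × 10⁻⁴) = 0.012154 rad s⁻¹ → T = 2π/N = 516.96 s ≈ 517 s.

517 s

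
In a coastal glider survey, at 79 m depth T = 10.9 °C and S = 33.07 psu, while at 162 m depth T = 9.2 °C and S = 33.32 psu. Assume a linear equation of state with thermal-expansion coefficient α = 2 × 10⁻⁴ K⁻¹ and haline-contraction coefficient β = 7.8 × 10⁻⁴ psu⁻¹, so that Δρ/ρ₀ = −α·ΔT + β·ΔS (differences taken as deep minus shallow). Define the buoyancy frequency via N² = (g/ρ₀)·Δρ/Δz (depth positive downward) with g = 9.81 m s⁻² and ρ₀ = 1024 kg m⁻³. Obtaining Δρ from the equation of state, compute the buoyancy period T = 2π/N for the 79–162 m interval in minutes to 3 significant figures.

ΔT = -1.7 K, ΔS = +0.25 psu (deep − shallow).
Δρ/ρ₀ = −αΔT + βΔS = 3.40 × 10⁻⁴ + 1.95 × 10⁻⁴ = 5.35 × 10⁻⁴, so Δρ ≈ 0.5478 kg m⁻³.
N² = (g/ρ₀)·Δρ/Δz = g·(Δρ/ρ₀)/Δz = 9.81 × 5.35 × 10⁻⁴ / 83 = 6.3233 × 10⁻⁵ s⁻².
N = √(6.3233 × 10⁻⁵) = 7.9519 × 10⁻³ rad s⁻¹ → T = 2π/N = 790.15 s = 13.169 min ≈ 13.2 min.

13.2 min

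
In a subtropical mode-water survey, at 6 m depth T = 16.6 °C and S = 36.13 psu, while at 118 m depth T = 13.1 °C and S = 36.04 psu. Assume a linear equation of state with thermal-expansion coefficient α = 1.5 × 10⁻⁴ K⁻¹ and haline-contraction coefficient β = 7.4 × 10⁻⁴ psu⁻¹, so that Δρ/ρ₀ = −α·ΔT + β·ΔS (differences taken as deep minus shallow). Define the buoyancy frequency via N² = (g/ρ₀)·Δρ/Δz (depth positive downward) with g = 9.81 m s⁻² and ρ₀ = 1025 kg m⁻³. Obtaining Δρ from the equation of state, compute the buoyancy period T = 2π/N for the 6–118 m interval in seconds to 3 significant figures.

992 s

ΔT = -3.5 K, ΔS = -0.09 psu (deep − shallow).
Δρ/ρ₀ = −αΔT + βΔS = 5.25 × 10⁻⁴ − 6.66 × 10⁻⁵ = 4.584 × 10⁻⁴, so Δρ ≈ 0.4699 kg m⁻³.
N² = (g/ρ₀)·Δρ/Δz = g·(Δρ/ρ₀)/Δz = 9.81 × 4.584 × 10⁻⁴ / 112 = 4.0151 × 10⁻⁵ s⁻².
N = √(4.0151 × 10⁻⁵) = 6.3365 × 10⁻³ rad s⁻¹ → T = 2π/N = 991.59 s ≈ 992 s.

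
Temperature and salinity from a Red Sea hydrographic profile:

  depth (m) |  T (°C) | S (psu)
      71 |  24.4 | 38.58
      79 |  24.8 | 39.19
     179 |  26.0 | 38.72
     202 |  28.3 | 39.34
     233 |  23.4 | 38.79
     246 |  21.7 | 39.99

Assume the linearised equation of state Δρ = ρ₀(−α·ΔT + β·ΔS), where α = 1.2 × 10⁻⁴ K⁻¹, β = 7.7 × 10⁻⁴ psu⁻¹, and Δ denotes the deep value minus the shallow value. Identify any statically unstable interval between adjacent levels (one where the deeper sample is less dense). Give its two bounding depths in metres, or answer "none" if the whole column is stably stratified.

Evaluate Δρ/ρ₀ = −αΔT + βΔS across each adjacent pair:
  71–79 m: −αΔT+βΔS = −(1.2 × 10⁻⁴)(+0.4)+(7.7 × 10⁻⁴)(+0.61) = 4.2 × 10⁻⁴ → stable
  79–179 m: −αΔT+βΔS = −(1.2 × 10⁻⁴)(+1.2)+(7.7 × 10⁻⁴)(-0.47) = -5.1 × 10⁻⁴ → UNSTABLE
  179–202 m: −αΔT+βΔS = −(1.2 × 10⁻⁴)(+2.3)+(7.7 × 10⁻⁴)(+0.62) = 2.0 × 10⁻⁴ → stable
  202–233 m: −αΔT+βΔS = −(1.2 × 10⁻⁴)(-4.9)+(7.7 × 10⁻⁴)(-0.55) = 1.6 × 10⁻⁴ → stable
  233–246 m: −αΔT+βΔS = −(1.2 × 10⁻⁴)(-1.7)+(7.7 × 10⁻⁴)(+1.20) = 1.1 × 10⁻³ → stable
The 79–179 m interval has Δρ < 0: lighter water underlies denser water.

79–179 m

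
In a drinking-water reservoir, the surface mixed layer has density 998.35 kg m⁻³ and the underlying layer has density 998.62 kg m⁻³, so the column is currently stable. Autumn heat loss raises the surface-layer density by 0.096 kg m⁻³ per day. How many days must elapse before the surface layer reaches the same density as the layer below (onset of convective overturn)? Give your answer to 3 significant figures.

Density deficit of the surface layer: 998.62 − 998.35 = 0.27 kg m⁻³.
Required change = 0.27 / 0.096 = 2.81 days.

2.81 days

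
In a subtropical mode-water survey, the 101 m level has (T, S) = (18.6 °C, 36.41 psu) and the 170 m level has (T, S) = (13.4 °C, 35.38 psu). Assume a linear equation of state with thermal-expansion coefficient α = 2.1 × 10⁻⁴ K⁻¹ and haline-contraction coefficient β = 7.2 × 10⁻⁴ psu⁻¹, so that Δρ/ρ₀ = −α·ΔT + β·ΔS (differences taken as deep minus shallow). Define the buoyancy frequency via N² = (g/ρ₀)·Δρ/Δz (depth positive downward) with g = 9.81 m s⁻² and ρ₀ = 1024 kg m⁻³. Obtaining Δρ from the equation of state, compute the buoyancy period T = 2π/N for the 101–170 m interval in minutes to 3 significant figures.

ΔT = -5.2 K, ΔS = -1.03 psu (deep − shallow).
Δρ/ρ₀ = −αΔT + βΔS = 1.092 × 10⁻³ − 7.416 × 10⁻⁴ = 3.504 × 10⁻⁴, so Δρ ≈ 0.3588 kg m⁻³.
N² = (g/ρ₀)·Δρ/Δz = g·(Δρ/ρ₀)/Δz = 9.81 × 3.504 × 10⁻⁴ / 69 = 4.9818 × 10⁻⁵ s⁻².
N = √(4.9818 × 10⁻⁵) = 7.0582 × 10⁻³ rad s⁻¹ → T = 2π/N = 890.20 s = 14.837 min ≈ 14.8 min.

14.8 min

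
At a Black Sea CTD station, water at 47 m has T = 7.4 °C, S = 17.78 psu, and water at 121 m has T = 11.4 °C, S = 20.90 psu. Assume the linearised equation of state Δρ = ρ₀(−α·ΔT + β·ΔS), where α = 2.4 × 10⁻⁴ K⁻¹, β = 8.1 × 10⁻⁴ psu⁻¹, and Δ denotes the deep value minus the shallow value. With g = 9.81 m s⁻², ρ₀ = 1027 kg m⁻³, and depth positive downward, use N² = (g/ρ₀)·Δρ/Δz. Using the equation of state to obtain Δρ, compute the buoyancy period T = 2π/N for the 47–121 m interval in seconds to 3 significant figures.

436 s

ΔT = +4.0 K, ΔS = +3.12 psu (deep − shallow).
Δρ/ρ₀ = −αΔT + βΔS = -9.60 × 10⁻⁴ + 2.5272 × 10⁻³ = 1.5672 × 10⁻³, so Δρ ≈ 1.610 kg m⁻³.
N² = (g/ρ₀)·Δρ/Δz = g·(Δρ/ρ₀)/Δz = 9.81 × 1.5672 × 10⁻³ / 74 = 2.0776 × 10⁻⁴ s⁻².
N = √(2.0776 × 10⁻⁴) = 0.014414 rad s⁻¹ → T = 2π/N = 435.91 s ≈ 436 s.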